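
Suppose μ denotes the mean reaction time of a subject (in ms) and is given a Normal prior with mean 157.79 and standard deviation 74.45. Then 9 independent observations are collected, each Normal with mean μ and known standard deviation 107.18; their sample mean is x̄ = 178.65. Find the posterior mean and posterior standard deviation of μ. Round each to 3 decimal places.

Posterior mean ≈ 174.745; posterior SD ≈ 32.210

Prior precision 1/τ₀² = 1/74.45² = 0.00018041; data precision n/σ² = 9/107.18² = 0.00078346.
Posterior precision = 0.00018041 + 0.00078346 = 0.00096387, giving posterior SD = 1/√0.00096387 = 32.210.
Posterior mean = (0.00018041·157.79 + 0.00078346·178.65) / 0.00096387 = 174.745.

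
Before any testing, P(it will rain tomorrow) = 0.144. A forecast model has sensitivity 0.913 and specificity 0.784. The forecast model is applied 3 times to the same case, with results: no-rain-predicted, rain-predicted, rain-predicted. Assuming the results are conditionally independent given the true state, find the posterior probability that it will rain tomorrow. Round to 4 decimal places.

With H the event that it will rain tomorrow, the joint likelihood of the observed sequence is P(data|H) = 0.087·0.913·0.913 = 0.072521 and P(data|¬H) = 0.784·0.216·0.216 = 0.036578.
Bayes: P(H|data) = 0.144·0.072521 / (0.144·0.072521 + 0.856·0.036578) = 0.010443/0.041754 = 0.2501.

Posterior P(H) ≈ 0.2501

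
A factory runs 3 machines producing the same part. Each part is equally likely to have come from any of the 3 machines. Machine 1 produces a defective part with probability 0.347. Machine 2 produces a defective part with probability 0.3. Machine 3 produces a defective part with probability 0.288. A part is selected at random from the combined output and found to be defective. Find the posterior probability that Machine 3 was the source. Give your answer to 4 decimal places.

Posterior probability ≈ 0.3080

P(defective|M1) = 0.347; P(defective|M2) = 0.3; P(defective|M3) = 0.288.
Prior × likelihood for each source: 0.333333·0.347=0.1157, 0.333333·0.3=0.1000, 0.333333·0.288=0.09600. Summing gives P(defective) = 0.31167.
P(Machine 3 | defective) = 0.09600 / 0.31167 = 0.3080.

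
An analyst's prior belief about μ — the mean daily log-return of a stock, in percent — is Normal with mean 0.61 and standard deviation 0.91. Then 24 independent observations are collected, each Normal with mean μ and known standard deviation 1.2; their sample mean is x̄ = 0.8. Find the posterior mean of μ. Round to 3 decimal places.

Posterior mean ≈ 0.787

With known σ, the Normal prior is conjugate. Weight on the data is w = (n/σ²)/(n/σ² + 1/τ₀²) = 16.6667/(16.6667+1.20758) = 0.93244.
Posterior mean = w·x̄ + (1−w)·μ₀ = 0.93244·0.8 + 0.067560·0.61 = 0.787.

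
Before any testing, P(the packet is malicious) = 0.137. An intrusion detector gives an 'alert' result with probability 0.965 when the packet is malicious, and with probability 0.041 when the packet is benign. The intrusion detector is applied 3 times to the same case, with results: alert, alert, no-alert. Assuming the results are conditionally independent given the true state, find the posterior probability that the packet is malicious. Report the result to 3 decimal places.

Let H be the event that the packet is malicious; start with P(H) = 0.137. P('alert'|H) = 0.965, P('alert'|¬H) = 0.041.
Update on result 1 ('alert'): P(H) ← 0.965·0.1370 / (0.965·0.1370 + 0.041·0.8630) = 0.13221/0.16759 = 0.7889.
Update on result 2 ('alert'): P(H) ← 0.965·0.7889 / (0.965·0.7889 + 0.041·0.2111) = 0.76126/0.76992 = 0.9888.
Update on result 3 ('no-alert'): P(H) ← 0.035·0.9888 / (0.035·0.9888 + 0.959·0.0112) = 0.034606/0.045389 = 0.7624.

Posterior P(H) ≈ 0.762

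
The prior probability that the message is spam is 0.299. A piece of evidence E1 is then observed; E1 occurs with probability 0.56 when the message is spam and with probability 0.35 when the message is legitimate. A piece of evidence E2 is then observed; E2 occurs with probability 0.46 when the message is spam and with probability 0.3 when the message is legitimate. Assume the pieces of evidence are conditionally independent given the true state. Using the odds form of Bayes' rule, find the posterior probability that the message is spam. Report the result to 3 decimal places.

Posterior probability ≈ 0.511

Prior odds = 0.299/(1−0.299) = 0.42653.
Likelihood ratio for E1 = 0.56/0.35 = 1.6000.
Likelihood ratio for E2 = 0.46/0.3 = 1.5333.
Posterior odds = prior odds × LR₁ × LR₂ = 1.0464.
Posterior probability = odds/(1+odds) = 1.0464/2.0464 = 0.511.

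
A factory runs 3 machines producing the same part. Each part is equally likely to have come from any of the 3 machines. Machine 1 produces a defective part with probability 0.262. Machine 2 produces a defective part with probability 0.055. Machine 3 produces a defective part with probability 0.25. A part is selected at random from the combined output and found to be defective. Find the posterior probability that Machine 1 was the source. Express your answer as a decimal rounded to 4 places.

Posterior probability ≈ 0.4621

P(defective|M1) = 0.262; P(defective|M2) = 0.055; P(defective|M3) = 0.25.
Prior × likelihood for each source: 0.333333·0.262=0.08733, 0.333333·0.055=0.01833, 0.333333·0.25=0.08333. Summing gives P(defective) = 0.18900.
P(Machine 1 | defective) = 0.08733 / 0.18900 = 0.4621.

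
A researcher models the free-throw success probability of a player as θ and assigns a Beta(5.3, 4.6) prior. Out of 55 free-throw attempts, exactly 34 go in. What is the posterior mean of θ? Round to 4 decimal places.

Posterior mean ≈ 0.6055

The binomial likelihood is conjugate to the Beta prior: with 34 successes and 21 failures, the posterior is Beta(5.3+34, 4.6+21) = Beta(39.3, 25.6).
E[θ | data] = 39.3/(39.3+25.6) = 0.6055.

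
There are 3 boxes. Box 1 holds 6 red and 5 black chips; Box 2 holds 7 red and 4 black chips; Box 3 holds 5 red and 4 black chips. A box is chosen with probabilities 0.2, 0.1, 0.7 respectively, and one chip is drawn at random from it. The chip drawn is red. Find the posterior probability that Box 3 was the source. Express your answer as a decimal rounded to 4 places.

Posterior probability ≈ 0.6924

Tabulate prior·likelihood by source: [1] prior 0.2, lik 0.5455, product 0.1091; [2] prior 0.1, lik 0.6364, product 0.06364; [3] prior 0.7, lik 0.5556, product 0.3889.
Normalizing constant = 0.56162; the posterior for Box 3 is its product over the sum, 0.3889/0.56162 = 0.6924.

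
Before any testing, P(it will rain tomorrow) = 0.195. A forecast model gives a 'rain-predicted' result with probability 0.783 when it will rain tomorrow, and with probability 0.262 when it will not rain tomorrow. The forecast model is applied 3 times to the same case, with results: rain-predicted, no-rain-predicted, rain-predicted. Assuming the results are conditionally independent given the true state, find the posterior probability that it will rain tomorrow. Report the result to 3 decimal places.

Posterior P(H) ≈ 0.389

With H the event that it will rain tomorrow, the joint likelihood of the observed sequence is P(data|H) = 0.783·0.217·0.783 = 0.13304 and P(data|¬H) = 0.262·0.738·0.262 = 0.050659.
Bayes: P(H|data) = 0.195·0.13304 / (0.195·0.13304 + 0.805·0.050659) = 0.025943/0.066724 = 0.3888.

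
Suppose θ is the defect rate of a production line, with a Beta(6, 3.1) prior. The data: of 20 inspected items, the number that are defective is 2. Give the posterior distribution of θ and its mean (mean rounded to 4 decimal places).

Posterior: Beta(8, 21.1); mean ≈ 0.2749

Observing 2 successes and 18 failures updates Beta(6, 3.1) by adding the success and failure counts to the two shape parameters: α = 6+2 = 8, β = 3.1+18 = 21.1.
E[θ | data] = 8/(8+21.1) = 0.2749.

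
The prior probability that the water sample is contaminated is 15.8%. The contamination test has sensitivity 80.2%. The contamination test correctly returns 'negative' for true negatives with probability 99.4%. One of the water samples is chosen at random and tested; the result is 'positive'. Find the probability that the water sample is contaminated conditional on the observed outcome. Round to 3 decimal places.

Write H for 'the water sample is contaminated'. Prior odds H:¬H = 0.158/0.842 = 0.18765. For the 'positive' outcome, the likelihood ratio is 0.802/0.006 = 133.67.
Posterior odds = 0.18765 × 133.67 = 25.082, so P(H|E) = 25.082/(1+25.082) = 0.962.

P(H | E) ≈ 0.962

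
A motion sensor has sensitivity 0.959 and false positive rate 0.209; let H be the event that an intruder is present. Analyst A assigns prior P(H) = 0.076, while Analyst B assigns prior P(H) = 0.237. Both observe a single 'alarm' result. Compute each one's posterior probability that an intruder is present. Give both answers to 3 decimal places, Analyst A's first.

The likelihood ratio for an 'alarm' result is 0.959/0.209 = 4.5885.
Analyst A: prior odds 0.076/0.924 = 0.082251; posterior odds 0.37741; posterior probability 0.274.
Analyst B: prior odds 0.237/0.763 = 0.31062; posterior odds 1.4253; posterior probability 0.588.

Analyst A: 0.274; Analyst B: 0.588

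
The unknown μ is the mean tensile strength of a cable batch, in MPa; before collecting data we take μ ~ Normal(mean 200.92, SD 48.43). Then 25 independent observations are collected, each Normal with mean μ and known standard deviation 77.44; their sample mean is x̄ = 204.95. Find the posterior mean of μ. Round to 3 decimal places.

Prior precision 1/τ₀² = 1/48.43² = 0.00042635; data precision n/σ² = 25/77.44² = 0.00416878.
Posterior precision = 0.00042635 + 0.00416878 = 0.00459514.
Posterior mean = (0.00042635·200.92 + 0.00416878·204.95) / 0.00459514 = 204.576.

Posterior mean ≈ 204.576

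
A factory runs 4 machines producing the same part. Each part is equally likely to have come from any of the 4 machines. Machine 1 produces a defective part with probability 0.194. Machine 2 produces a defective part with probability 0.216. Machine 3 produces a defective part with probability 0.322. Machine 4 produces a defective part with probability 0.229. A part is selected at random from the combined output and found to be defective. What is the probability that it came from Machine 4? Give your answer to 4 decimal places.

P(defective|M1) = 0.194; P(defective|M2) = 0.216; P(defective|M3) = 0.322; P(defective|M4) = 0.229.
Prior × likelihood for each source: 0.25·0.194=0.04850, 0.25·0.216=0.05400, 0.25·0.322=0.08050, 0.25·0.229=0.05725. Summing gives P(defective) = 0.24025.
P(Machine 4 | defective) = 0.05725 / 0.24025 = 0.2383.

Posterior probability ≈ 0.2383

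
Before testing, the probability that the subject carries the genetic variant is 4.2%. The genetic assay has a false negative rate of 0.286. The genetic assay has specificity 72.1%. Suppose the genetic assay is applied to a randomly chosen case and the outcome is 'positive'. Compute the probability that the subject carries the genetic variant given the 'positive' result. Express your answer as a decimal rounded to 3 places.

P(H | E) ≈ 0.101

Let H be the event that the subject carries the genetic variant. P(H) = 0.042, so P(¬H) = 0.958. With E the 'positive' result, P(E|H) = 0.714 and P(E|¬H) = 0.279.
P(E) = 0.714·0.042 + 0.279·0.958 = 0.029988 + 0.26728 = 0.29727.
By Bayes' theorem, P(H|E) = 0.029988 / 0.29727 = 0.101.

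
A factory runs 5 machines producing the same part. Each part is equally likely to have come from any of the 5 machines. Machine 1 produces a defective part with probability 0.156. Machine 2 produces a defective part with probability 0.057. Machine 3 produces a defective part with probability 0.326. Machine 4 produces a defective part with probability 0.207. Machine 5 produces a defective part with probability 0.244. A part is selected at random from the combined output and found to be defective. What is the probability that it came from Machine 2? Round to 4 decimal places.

Posterior probability ≈ 0.0576

Tabulate prior·likelihood by source: [1] prior 0.2, lik 0.156, product 0.03120; [2] prior 0.2, lik 0.057, product 0.01140; [3] prior 0.2, lik 0.326, product 0.06520; [4] prior 0.2, lik 0.207, product 0.04140; [5] prior 0.2, lik 0.244, product 0.04880.
Normalizing constant = 0.19800; the posterior for Machine 2 is its product over the sum, 0.01140/0.19800 = 0.0576.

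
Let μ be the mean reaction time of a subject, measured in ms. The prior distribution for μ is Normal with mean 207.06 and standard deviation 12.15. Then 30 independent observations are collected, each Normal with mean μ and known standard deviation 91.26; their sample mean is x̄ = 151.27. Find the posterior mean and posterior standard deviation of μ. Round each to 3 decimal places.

With known σ, the Normal prior is conjugate. Weight on the data is w = (n/σ²)/(n/σ² + 1/τ₀²) = 0.00360214/(0.00360214+0.00677404) = 0.34715.
Posterior mean = w·x̄ + (1−w)·μ₀ = 0.34715·151.27 + 0.65285·207.06 = 187.692. Posterior variance = 1/(0.00360214+0.00677404) = 96.3746, so SD = 9.817.

Posterior mean ≈ 187.692; posterior SD ≈ 9.817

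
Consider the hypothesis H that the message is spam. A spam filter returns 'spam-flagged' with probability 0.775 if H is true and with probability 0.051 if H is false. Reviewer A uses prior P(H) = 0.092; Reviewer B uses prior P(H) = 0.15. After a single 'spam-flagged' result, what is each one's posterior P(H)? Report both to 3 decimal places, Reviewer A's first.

Reviewer A: 0.606; Reviewer B: 0.728

The likelihood ratio for a 'spam-flagged' result is 0.775/0.051 = 15.196.
Reviewer A: prior odds 0.092/0.908 = 0.10132; posterior odds 1.5397; posterior probability 0.606.
Reviewer B: prior odds 0.15/0.85 = 0.17647; posterior odds 2.6817; posterior probability 0.728.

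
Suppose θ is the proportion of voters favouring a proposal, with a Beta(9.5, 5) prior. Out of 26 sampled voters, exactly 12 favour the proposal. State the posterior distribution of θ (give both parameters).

Posterior: Beta(21.5, 19)

The binomial likelihood is conjugate to the Beta prior: with 12 successes and 14 failures, the posterior is Beta(9.5+12, 5+14) = Beta(21.5, 19).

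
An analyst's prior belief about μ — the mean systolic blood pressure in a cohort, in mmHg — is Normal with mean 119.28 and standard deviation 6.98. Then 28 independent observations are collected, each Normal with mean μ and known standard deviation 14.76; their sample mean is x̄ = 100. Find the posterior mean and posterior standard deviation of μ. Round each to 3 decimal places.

Posterior mean ≈ 102.655; posterior SD ≈ 2.590

Prior precision 1/τ₀² = 1/6.98² = 0.0205253; data precision n/σ² = 28/14.76² = 0.128524.
Posterior precision = 0.0205253 + 0.128524 = 0.149050, giving posterior SD = 1/√0.149050 = 2.590.
Posterior mean = (0.0205253·119.28 + 0.128524·100) / 0.149050 = 102.655.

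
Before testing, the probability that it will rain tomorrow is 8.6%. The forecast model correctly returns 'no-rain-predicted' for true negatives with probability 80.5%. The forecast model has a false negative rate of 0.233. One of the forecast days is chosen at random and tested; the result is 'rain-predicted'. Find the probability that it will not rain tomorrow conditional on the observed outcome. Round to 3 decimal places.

P(¬H | E) ≈ 0.730

Write H for 'it will rain tomorrow'. Prior odds H:¬H = 0.086/0.914 = 0.094092. For the 'rain-predicted' outcome, the likelihood ratio is 0.767/0.195 = 3.9333.
Posterior odds = 0.094092 × 3.9333 = 0.37009, so P(H|E) = 0.37009/(1+0.37009) = 0.270. Then P(¬H|E) = 1 − 0.270 = 0.730.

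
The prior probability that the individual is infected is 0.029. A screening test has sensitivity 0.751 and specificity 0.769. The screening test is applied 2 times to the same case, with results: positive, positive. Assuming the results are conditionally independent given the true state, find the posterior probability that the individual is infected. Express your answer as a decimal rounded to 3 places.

Posterior P(H) ≈ 0.240

With H the event that the individual is infected, the joint likelihood of the observed sequence is P(data|H) = 0.751·0.751 = 0.56400 and P(data|¬H) = 0.231·0.231 = 0.053361.
Bayes: P(H|data) = 0.029·0.56400 / (0.029·0.56400 + 0.971·0.053361) = 0.016356/0.068170 = 0.2399.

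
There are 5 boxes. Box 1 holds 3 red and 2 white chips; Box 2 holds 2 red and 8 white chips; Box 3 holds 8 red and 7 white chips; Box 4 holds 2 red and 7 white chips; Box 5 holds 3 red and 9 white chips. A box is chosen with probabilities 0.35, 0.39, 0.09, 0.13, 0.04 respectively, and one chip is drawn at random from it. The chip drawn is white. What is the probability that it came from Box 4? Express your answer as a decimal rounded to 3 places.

P(white|Box 1) = 0.4; P(white|Box 2) = 0.8; P(white|Box 3) = 0.4667; P(white|Box 4) = 0.7778; P(white|Box 5) = 0.75.
Prior × likelihood for each source: 0.35·0.4=0.1400, 0.39·0.8=0.3120, 0.09·0.4667=0.04200, 0.13·0.7778=0.1011, 0.04·0.75=0.03000. Summing gives P(white) = 0.62511.
P(Box 4 | white) = 0.1011 / 0.62511 = 0.162.

Posterior probability ≈ 0.162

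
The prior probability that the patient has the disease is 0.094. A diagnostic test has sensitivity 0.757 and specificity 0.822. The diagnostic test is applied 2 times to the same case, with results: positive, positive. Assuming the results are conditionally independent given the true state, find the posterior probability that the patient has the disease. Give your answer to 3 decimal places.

With H the event that the patient has the disease, the joint likelihood of the observed sequence is P(data|H) = 0.757·0.757 = 0.57305 and P(data|¬H) = 0.178·0.178 = 0.031684.
Bayes: P(H|data) = 0.094·0.57305 / (0.094·0.57305 + 0.906·0.031684) = 0.053867/0.082572 = 0.6524.

Posterior P(H) ≈ 0.652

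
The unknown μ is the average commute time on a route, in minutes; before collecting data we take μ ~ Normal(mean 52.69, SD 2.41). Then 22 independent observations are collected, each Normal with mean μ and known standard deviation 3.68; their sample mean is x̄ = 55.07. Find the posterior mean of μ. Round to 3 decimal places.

Posterior mean ≈ 54.842

With known σ, the Normal prior is conjugate. Weight on the data is w = (n/σ²)/(n/σ² + 1/τ₀²) = 1.62453/(1.62453+0.172173) = 0.90417.
Posterior mean = w·x̄ + (1−w)·μ₀ = 0.90417·55.07 + 0.095828·52.69 = 54.842.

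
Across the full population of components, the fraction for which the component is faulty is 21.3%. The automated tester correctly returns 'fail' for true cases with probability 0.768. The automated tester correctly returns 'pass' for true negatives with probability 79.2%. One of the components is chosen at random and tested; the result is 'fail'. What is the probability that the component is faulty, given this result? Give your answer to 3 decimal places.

P(H | E) ≈ 0.500

Write H for 'the component is faulty'. Prior odds H:¬H = 0.213/0.787 = 0.27065. For the 'fail' outcome, the likelihood ratio is 0.768/0.208 = 3.6923.
Posterior odds = 0.27065 × 3.6923 = 0.99932, so P(H|E) = 0.99932/(1+0.99932) = 0.500.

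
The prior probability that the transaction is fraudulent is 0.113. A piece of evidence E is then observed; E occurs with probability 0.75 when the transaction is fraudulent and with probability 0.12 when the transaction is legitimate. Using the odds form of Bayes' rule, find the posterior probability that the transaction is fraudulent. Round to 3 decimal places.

Prior odds = 0.113/(1−0.113) = 0.12740.
Likelihood ratio for E = 0.75/0.12 = 6.2500.
Posterior odds = prior odds × LR = 0.79622.
Posterior probability = odds/(1+odds) = 0.79622/1.7962 = 0.443.

Posterior probability ≈ 0.443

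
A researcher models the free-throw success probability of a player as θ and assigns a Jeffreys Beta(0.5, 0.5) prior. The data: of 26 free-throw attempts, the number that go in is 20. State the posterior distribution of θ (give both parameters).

Posterior: Beta(20.5, 6.5)

Observing 20 successes and 6 failures updates Beta(0.5, 0.5) by adding the success and failure counts to the two shape parameters: α = 0.5+20 = 20.5, β = 0.5+6 = 6.5.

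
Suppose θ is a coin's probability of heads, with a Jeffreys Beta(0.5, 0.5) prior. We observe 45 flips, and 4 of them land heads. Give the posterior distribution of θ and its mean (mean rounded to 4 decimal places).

The binomial likelihood is conjugate to the Beta prior: with 4 successes and 41 failures, the posterior is Beta(0.5+4, 0.5+41) = Beta(4.5, 41.5).
E[θ | data] = 4.5/(4.5+41.5) = 0.0978.

Posterior: Beta(4.5, 41.5); mean ≈ 0.0978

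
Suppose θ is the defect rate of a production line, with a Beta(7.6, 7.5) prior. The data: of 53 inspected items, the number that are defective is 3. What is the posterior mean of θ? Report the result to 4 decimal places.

Posterior mean ≈ 0.1557

Observing 3 successes and 50 failures updates Beta(7.6, 7.5) by adding the success and failure counts to the two shape parameters: α = 7.6+3 = 10.6, β = 7.5+50 = 57.5.
Posterior mean = α/(α+β) = 10.6/68.1 = 0.1557.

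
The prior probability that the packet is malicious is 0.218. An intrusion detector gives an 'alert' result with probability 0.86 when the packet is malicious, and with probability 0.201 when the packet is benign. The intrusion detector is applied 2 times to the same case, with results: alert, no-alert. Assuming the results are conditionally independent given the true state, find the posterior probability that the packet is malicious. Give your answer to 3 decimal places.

Posterior P(H) ≈ 0.173

With H the event that the packet is malicious, the joint likelihood of the observed sequence is P(data|H) = 0.86·0.14 = 0.12040 and P(data|¬H) = 0.201·0.799 = 0.16060.
Bayes: P(H|data) = 0.218·0.12040 / (0.218·0.12040 + 0.782·0.16060) = 0.026247/0.15184 = 0.1729.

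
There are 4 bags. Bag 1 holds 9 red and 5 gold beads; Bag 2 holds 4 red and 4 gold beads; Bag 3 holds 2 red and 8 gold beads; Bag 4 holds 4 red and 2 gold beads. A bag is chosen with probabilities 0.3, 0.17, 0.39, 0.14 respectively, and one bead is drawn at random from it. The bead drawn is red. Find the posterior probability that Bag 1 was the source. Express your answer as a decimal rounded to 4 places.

Posterior probability ≈ 0.4293

Tabulate prior·likelihood by source: [1] prior 0.3, lik 0.6429, product 0.1929; [2] prior 0.17, lik 0.5, product 0.08500; [3] prior 0.39, lik 0.2, product 0.07800; [4] prior 0.14, lik 0.6667, product 0.09333.
Normalizing constant = 0.44919; the posterior for Bag 1 is its product over the sum, 0.1929/0.44919 = 0.4293.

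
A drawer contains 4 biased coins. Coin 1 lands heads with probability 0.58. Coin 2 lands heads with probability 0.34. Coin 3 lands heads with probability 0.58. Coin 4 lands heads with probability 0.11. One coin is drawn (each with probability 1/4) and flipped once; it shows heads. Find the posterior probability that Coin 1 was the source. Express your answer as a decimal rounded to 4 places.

Posterior probability ≈ 0.3602

P(heads|C1) = 0.58; P(heads|C2) = 0.34; P(heads|C3) = 0.58; P(heads|C4) = 0.11.
Prior × likelihood for each source: 0.25·0.58=0.1450, 0.25·0.34=0.08500, 0.25·0.58=0.1450, 0.25·0.11=0.02750. Summing gives P(heads) = 0.40250.
P(Coin 1 | heads) = 0.1450 / 0.40250 = 0.3602.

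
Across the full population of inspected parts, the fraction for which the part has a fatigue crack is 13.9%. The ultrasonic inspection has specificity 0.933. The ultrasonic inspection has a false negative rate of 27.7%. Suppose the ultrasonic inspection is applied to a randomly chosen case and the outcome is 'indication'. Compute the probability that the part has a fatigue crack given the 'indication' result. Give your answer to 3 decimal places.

P(H | E) ≈ 0.635

Write H for 'the part has a fatigue crack'. Prior odds H:¬H = 0.139/0.861 = 0.16144. For the 'indication' outcome, the likelihood ratio is 0.723/0.067 = 10.791.
Posterior odds = 0.16144 × 10.791 = 1.7421, so P(H|E) = 1.7421/(1+1.7421) = 0.635.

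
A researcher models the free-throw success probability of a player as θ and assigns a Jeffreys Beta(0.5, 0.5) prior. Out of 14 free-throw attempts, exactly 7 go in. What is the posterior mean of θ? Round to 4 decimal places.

Posterior mean ≈ 0.5000

Observing 7 successes and 7 failures updates Beta(0.5, 0.5) by adding the success and failure counts to the two shape parameters: α = 0.5+7 = 7.5, β = 0.5+7 = 7.5.
Posterior mean = α/(α+β) = 7.5/15 = 0.5000.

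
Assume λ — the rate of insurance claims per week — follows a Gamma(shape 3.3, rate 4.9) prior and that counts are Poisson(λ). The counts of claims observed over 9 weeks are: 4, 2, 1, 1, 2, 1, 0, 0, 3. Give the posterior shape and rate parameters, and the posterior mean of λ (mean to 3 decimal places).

Posterior: Gamma(shape=17.3, rate=13.9); mean ≈ 1.245

The Poisson likelihood adds the total count to the shape and the number of exposure periods to the rate. Here ∑xᵢ = 14 and n = 9, so shape 3.3→17.3 and rate 4.9→13.9.
E[λ | data] = 17.3/13.9 = 1.245.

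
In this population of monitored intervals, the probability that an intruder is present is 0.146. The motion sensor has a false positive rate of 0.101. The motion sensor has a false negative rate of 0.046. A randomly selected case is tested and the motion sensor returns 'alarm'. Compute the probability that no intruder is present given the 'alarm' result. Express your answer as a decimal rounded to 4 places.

Write H for 'an intruder is present'. Prior odds H:¬H = 0.146/0.854 = 0.17096. For the 'alarm' outcome, the likelihood ratio is 0.954/0.101 = 9.4455.
Posterior odds = 0.17096 × 9.4455 = 1.6148, so P(H|E) = 1.6148/(1+1.6148) = 0.6176. Then P(¬H|E) = 1 − 0.6176 = 0.3824.

P(¬H | E) ≈ 0.3824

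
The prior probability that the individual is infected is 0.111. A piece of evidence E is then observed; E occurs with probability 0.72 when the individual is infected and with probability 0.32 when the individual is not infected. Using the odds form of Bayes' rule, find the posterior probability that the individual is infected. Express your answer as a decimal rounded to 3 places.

Posterior probability ≈ 0.219

Prior odds = 0.111/(1−0.111) = 0.12486.
Likelihood ratio for E = 0.72/0.32 = 2.2500.
Posterior odds = prior odds × LR = 0.28093.
Posterior probability = odds/(1+odds) = 0.28093/1.2809 = 0.219.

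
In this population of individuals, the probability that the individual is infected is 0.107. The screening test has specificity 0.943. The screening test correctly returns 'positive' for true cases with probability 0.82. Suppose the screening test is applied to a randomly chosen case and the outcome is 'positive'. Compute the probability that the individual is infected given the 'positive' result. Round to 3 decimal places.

P(H | E) ≈ 0.633

Let H be the event that the individual is infected. P(H) = 0.107, so P(¬H) = 0.893. With E the 'positive' result, P(E|H) = 0.82 and P(E|¬H) = 0.057.
P(E) = 0.82·0.107 + 0.057·0.893 = 0.087740 + 0.050901 = 0.13864.
By Bayes' theorem, P(H|E) = 0.087740 / 0.13864 = 0.633.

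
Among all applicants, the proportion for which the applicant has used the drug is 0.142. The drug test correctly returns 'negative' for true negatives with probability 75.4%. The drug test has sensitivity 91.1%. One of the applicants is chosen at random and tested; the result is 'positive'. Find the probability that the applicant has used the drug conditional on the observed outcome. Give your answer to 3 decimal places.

Write H for 'the applicant has used the drug'. Prior odds H:¬H = 0.142/0.858 = 0.16550. For the 'positive' outcome, the likelihood ratio is 0.911/0.246 = 3.7033.
Posterior odds = 0.16550 × 3.7033 = 0.61289, so P(H|E) = 0.61289/(1+0.61289) = 0.380.

P(H | E) ≈ 0.380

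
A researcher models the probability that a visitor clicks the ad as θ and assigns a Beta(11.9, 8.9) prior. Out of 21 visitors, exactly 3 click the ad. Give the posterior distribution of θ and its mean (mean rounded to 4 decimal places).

The binomial likelihood is conjugate to the Beta prior: with 3 successes and 18 failures, the posterior is Beta(11.9+3, 8.9+18) = Beta(14.9, 26.9).
E[θ | data] = 14.9/(14.9+26.9) = 0.3565.

Posterior: Beta(14.9, 26.9); mean ≈ 0.3565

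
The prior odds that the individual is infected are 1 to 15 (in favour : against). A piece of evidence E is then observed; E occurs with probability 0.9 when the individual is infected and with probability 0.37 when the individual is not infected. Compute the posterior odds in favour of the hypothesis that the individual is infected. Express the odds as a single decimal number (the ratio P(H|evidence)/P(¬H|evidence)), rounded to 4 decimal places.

Prior odds = 1/15 = 0.066667.
Likelihood ratio for E = 0.9/0.37 = 2.4324.
Posterior odds = prior odds × LR = 0.16216.

Posterior odds ≈ 0.1622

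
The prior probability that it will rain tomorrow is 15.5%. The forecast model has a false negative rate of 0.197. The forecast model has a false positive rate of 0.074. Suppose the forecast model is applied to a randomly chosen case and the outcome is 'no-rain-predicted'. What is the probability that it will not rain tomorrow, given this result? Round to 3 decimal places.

Write H for 'it will rain tomorrow'. Prior odds H:¬H = 0.155/0.845 = 0.18343. For the 'no-rain-predicted' outcome, the likelihood ratio is 0.197/0.926 = 0.21274.
Posterior odds = 0.18343 × 0.21274 = 0.039024, so P(H|E) = 0.039024/(1+0.039024) = 0.038. Then P(¬H|E) = 1 − 0.038 = 0.962.

P(¬H | E) ≈ 0.962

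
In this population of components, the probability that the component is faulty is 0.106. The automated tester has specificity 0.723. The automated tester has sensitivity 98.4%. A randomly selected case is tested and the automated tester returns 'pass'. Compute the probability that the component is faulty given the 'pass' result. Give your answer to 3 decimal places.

P(H | E) ≈ 0.003

Write H for 'the component is faulty'. Prior odds H:¬H = 0.106/0.894 = 0.11857. For the 'pass' outcome, the likelihood ratio is 0.016/0.723 = 0.022130.
Posterior odds = 0.11857 × 0.022130 = 0.0026239, so P(H|E) = 0.0026239/(1+0.0026239) = 0.003.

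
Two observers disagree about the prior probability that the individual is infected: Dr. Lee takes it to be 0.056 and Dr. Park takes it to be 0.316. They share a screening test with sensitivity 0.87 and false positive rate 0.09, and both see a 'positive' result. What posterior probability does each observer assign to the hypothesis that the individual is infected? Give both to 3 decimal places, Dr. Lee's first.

Dr. Lee: 0.364; Dr. Park: 0.817

The likelihood ratio for a 'positive' result is 0.87/0.09 = 9.6667.
Dr. Lee: prior odds 0.056/0.944 = 0.059322; posterior odds 0.57345; posterior probability 0.364.
Dr. Park: prior odds 0.316/0.684 = 0.46199; posterior odds 4.4659; posterior probability 0.817.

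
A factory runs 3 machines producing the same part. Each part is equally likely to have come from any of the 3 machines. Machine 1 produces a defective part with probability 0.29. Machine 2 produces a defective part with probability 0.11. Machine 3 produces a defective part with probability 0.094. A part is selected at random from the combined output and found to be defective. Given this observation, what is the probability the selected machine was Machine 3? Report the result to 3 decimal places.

Posterior probability ≈ 0.190

P(defective|M1) = 0.29; P(defective|M2) = 0.11; P(defective|M3) = 0.094.
Prior × likelihood for each source: 0.333333·0.29=0.09667, 0.333333·0.11=0.03667, 0.333333·0.094=0.03133. Summing gives P(defective) = 0.16467.
P(Machine 3 | defective) = 0.03133 / 0.16467 = 0.190.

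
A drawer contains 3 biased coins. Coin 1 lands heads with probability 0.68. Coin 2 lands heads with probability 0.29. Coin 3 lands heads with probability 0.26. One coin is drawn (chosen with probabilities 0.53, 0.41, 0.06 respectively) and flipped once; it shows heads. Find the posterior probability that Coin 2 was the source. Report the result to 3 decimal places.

P(heads|C1) = 0.68; P(heads|C2) = 0.29; P(heads|C3) = 0.26.
Prior × likelihood for each source: 0.53·0.68=0.3604, 0.41·0.29=0.1189, 0.06·0.26=0.01560. Summing gives P(heads) = 0.49490.
P(Coin 2 | heads) = 0.1189 / 0.49490 = 0.240.

Posterior probability ≈ 0.240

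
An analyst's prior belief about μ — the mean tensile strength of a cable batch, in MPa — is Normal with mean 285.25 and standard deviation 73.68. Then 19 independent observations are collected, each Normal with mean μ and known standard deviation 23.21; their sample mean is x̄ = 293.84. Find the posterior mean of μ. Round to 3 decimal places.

Posterior mean ≈ 293.795

With known σ, the Normal prior is conjugate. Weight on the data is w = (n/σ²)/(n/σ² + 1/τ₀²) = 0.0352698/(0.0352698+0.00018420) = 0.99480.
Posterior mean = w·x̄ + (1−w)·μ₀ = 0.99480·293.84 + 0.0051956·285.25 = 293.795.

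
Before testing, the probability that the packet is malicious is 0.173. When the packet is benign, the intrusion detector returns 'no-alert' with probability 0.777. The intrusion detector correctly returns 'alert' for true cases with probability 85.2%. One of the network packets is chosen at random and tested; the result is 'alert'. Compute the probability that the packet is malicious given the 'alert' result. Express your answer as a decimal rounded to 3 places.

Write H for 'the packet is malicious'. Prior odds H:¬H = 0.173/0.827 = 0.20919. For the 'alert' outcome, the likelihood ratio is 0.852/0.223 = 3.8206.
Posterior odds = 0.20919 × 3.8206 = 0.79924, so P(H|E) = 0.79924/(1+0.79924) = 0.444.

P(H | E) ≈ 0.444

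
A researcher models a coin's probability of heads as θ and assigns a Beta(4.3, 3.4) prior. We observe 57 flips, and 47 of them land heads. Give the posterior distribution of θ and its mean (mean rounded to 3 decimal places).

Posterior: Beta(51.3, 13.4); mean ≈ 0.793

The binomial likelihood is conjugate to the Beta prior: with 47 successes and 10 failures, the posterior is Beta(4.3+47, 3.4+10) = Beta(51.3, 13.4).
E[θ | data] = 51.3/(51.3+13.4) = 0.793.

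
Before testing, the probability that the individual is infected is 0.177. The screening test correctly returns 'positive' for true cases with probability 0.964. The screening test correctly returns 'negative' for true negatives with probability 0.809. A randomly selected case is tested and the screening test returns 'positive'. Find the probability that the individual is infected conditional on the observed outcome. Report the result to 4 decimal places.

P(H | E) ≈ 0.5205

Write H for 'the individual is infected'. Prior odds H:¬H = 0.177/0.823 = 0.21507. For the 'positive' outcome, the likelihood ratio is 0.964/0.191 = 5.0471.
Posterior odds = 0.21507 × 5.0471 = 1.0855, so P(H|E) = 1.0855/(1+1.0855) = 0.5205.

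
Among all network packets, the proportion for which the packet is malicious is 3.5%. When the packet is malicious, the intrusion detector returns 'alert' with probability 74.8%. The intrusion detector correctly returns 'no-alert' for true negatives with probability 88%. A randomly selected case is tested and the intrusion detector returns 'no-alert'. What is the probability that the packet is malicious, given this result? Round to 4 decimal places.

Let H be the event that the packet is malicious. P(H) = 0.035, so P(¬H) = 0.965. With E the 'no-alert' result, P(E|H) = 0.252 and P(E|¬H) = 0.88.
P(E) = 0.252·0.035 + 0.88·0.965 = 0.0088200 + 0.84920 = 0.85802.
By Bayes' theorem, P(H|E) = 0.0088200 / 0.85802 = 0.0103.

P(H | E) ≈ 0.0103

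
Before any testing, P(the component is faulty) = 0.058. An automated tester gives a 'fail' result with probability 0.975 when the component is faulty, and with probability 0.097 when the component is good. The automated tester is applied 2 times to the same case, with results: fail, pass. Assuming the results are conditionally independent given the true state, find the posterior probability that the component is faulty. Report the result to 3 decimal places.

Let H be the event that the component is faulty; start with P(H) = 0.058. P('fail'|H) = 0.975, P('fail'|¬H) = 0.097.
Update on result 1 ('fail'): P(H) ← 0.975·0.0580 / (0.975·0.0580 + 0.097·0.9420) = 0.056550/0.14792 = 0.3823.
Update on result 2 ('pass'): P(H) ← 0.025·0.3823 / (0.025·0.3823 + 0.903·0.6177) = 0.0095573/0.56735 = 0.0168.

Posterior P(H) ≈ 0.017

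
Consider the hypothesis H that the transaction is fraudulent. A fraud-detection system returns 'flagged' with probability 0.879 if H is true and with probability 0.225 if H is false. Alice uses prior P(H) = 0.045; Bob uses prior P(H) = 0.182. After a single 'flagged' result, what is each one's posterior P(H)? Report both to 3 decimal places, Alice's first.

The likelihood ratio for a 'flagged' result is 0.879/0.225 = 3.9067.
Alice: prior odds 0.045/0.955 = 0.047120; posterior odds 0.18408; posterior probability 0.155.
Bob: prior odds 0.182/0.818 = 0.22249; posterior odds 0.86921; posterior probability 0.465.

Alice: 0.155; Bob: 0.465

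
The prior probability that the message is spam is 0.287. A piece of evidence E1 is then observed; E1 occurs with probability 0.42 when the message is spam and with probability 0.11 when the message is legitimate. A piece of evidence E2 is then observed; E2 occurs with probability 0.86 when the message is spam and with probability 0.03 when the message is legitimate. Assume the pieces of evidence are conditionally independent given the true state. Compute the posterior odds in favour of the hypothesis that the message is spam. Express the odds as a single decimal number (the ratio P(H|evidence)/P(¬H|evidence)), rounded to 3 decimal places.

Prior odds = 0.287/(1−0.287) = 0.40252. In log-odds, ln(0.40252) = -0.91000.
Add log likelihood ratios: ln(3.8182) + ln(28.667) = 4.6955.
Posterior log-odds = 3.7855, so posterior odds = exp(3.7855) = 44.058.

Posterior odds ≈ 44.058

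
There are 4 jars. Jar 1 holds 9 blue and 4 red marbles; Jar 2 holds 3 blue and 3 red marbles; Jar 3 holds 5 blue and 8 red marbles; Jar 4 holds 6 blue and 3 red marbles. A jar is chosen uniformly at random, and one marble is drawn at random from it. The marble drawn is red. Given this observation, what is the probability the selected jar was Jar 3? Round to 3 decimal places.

Posterior probability ≈ 0.350

P(red|Jar 1) = 0.3077; P(red|Jar 2) = 0.5; P(red|Jar 3) = 0.6154; P(red|Jar 4) = 0.3333.
Prior × likelihood for each source: 0.25·0.3077=0.07692, 0.25·0.5=0.1250, 0.25·0.6154=0.1538, 0.25·0.3333=0.08333. Summing gives P(red) = 0.43910.
P(Jar 3 | red) = 0.1538 / 0.43910 = 0.350.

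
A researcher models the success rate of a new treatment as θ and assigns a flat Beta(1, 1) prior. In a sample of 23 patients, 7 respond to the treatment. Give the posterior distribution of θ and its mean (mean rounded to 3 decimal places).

Posterior: Beta(8, 17); mean ≈ 0.320

The binomial likelihood is conjugate to the Beta prior: with 7 successes and 16 failures, the posterior is Beta(1+7, 1+16) = Beta(8, 17).
Posterior mean = α/(α+β) = 8/25 = 0.320.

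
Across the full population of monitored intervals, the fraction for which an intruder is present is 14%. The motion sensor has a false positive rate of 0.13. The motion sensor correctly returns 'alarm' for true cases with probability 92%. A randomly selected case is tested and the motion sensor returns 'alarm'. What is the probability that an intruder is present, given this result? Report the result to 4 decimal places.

P(H | E) ≈ 0.5353

Write H for 'an intruder is present'. Prior odds H:¬H = 0.14/0.86 = 0.16279. For the 'alarm' outcome, the likelihood ratio is 0.92/0.13 = 7.0769.
Posterior odds = 0.16279 × 7.0769 = 1.1521, so P(H|E) = 1.1521/(1+1.1521) = 0.5353.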